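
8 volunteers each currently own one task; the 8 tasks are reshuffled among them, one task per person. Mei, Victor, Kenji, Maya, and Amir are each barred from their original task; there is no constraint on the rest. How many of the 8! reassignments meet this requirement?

21234

Inclusion-exclusion on the 5 forbidden self-matches:
Σ_{j=0}^{5} (-1)^j C(5,j)(8-j)!
= C(5,0)·8! - C(5,1)·7! + C(5,2)·6! - C(5,3)·5! + C(5,4)·4! - C(5,5)·3!
= 40320 - 25200 + 7200 - 1200 + 120 - 6
= 21234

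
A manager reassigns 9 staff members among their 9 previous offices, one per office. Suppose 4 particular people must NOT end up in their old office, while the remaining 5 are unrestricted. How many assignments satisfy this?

229080

Let A_j be the event that the j-th constrained one is fixed. By inclusion-exclusion over the 4 events:
Σ_{j=0}^{4} (-1)^j C(4,j)(9-j)!
= C(4,0)·9! - C(4,1)·8! + C(4,2)·7! - C(4,3)·6! + C(4,4)·5!
= 362880 - 161280 + 30240 - 2880 + 120
= 229080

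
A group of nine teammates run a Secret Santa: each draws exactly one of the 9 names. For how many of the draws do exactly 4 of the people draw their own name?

Pick the 4 fixed positions: C(9,4) = 126 ways.
The other 5 form a derangement: !5 = 44.
Total: 126 × 44 = 5544.

5544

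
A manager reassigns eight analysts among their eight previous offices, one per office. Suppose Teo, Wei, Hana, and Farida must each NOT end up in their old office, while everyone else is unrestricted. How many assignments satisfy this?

24024

Inclusion-exclusion on the 4 forbidden self-matches:
Σ_{j=0}^{4} (-1)^j C(4,j)(8-j)!
= C(4,0)·8! - C(4,1)·7! + C(4,2)·6! - C(4,3)·5! + C(4,4)·4!
= 40320 - 20160 + 4320 - 480 + 24
= 24024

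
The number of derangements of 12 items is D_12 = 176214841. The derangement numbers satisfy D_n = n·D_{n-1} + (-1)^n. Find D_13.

D_13 = 13·176214841 - 1 = 2290792932.

2290792932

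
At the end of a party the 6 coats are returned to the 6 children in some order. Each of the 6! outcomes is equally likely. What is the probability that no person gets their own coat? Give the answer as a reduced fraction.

Favorable outcomes: !6 = 265.
Total outcomes: 6! = 720.
Probability = 265/720 = 53/144.

53/144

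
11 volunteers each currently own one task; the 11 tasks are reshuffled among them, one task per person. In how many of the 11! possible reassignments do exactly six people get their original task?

Choose which 6 of the 11 are fixed: C(11,6) = 462.
The other 5 form a derangement: !5 = 44.
Total: 462 × 44 = 20328.

20328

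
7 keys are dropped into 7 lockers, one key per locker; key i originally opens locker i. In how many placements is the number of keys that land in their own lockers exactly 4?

70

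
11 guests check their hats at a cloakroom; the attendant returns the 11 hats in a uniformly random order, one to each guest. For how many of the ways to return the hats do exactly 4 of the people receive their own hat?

611820

Choose which 4 of the 11 are fixed: C(11,4) = 330.
The remaining 7 must be deranged: !7 = 1854.
Total: 330 × 1854 = 611820.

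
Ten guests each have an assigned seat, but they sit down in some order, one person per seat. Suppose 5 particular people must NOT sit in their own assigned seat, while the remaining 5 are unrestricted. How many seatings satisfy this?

2170680

Inclusion-exclusion on the 5 forbidden self-matches:
Σ_{j=0}^{5} (-1)^j C(5,j)(10-j)!
= C(5,0)·10! - C(5,1)·9! + C(5,2)·8! - C(5,3)·7! + C(5,4)·6! - C(5,5)·5!
= 3628800 - 1814400 + 403200 - 50400 + 3600 - 120
= 2170680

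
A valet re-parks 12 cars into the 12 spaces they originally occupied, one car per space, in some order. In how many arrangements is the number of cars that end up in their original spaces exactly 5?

1468368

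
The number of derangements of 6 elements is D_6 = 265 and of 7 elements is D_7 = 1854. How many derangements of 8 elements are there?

14833

D_8 = (8-1)·(D_7 + D_6) = 7·(1854 + 265) = 7·2119 = 14833.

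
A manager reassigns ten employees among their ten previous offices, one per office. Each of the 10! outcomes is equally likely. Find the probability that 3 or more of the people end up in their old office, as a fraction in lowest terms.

145697/1814400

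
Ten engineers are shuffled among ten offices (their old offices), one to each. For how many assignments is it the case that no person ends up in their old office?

1334961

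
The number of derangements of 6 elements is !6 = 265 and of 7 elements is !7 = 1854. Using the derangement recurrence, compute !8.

14833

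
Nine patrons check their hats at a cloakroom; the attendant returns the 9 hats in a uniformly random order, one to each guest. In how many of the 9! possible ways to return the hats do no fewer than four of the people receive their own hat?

6883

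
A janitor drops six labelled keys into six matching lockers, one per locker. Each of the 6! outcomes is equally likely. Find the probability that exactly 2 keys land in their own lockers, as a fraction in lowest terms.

Favorable outcomes: C(6,2)·!4 = 15·9 = 135.
Total outcomes: 6! = 720.
Probability = 135/720 = 3/16.

3/16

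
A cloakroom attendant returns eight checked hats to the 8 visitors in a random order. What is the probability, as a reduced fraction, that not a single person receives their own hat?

Favorable outcomes: !8 = 14833.
Total outcomes: 8! = 40320.
Probability = 14833/40320 = 2119/5760.

2119/5760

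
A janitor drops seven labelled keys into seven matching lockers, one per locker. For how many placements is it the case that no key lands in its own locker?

1854

Recurrence: !7 = 6·(!6 + !5).
!7 = 6·(265 + 44) = 6·309 = 1854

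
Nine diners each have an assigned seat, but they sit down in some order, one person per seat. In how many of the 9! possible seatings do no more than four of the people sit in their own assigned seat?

361541

# with exactly i fixed is C(9,i)·!(9-i); sum over i=0..4:
  i=0: C(9,0)·!9 = 1·133496 = 133496
  i=1: C(9,1)·!8 = 9·14833 = 133497
  i=2: C(9,2)·!7 = 36·1854 = 66744
  i=3: C(9,3)·!6 = 84·265 = 22260
  i=4: C(9,4)·!5 = 126·44 = 5544
Total = 361541.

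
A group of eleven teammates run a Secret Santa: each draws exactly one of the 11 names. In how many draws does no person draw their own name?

14684570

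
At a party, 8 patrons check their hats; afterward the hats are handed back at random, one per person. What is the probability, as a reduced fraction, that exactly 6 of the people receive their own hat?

1/1440

Favorable outcomes: C(8,6)·!2 = 28·1 = 28.
Total outcomes: 8! = 40320.
Probability = 28/40320 = 1/1440.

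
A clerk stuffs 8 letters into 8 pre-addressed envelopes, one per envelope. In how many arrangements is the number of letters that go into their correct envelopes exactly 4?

Choose which 4 of the 8 are fixed: C(8,4) = 70.
The other 4 form a derangement: !4 = 9.
Total: 70 × 9 = 630.

630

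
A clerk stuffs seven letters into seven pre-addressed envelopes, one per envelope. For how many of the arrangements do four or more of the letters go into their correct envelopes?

92

Sum C(7,i)·!(7-i) for i = 4..7:
  i=4: C(7,4)·!3 = 35·2 = 70
  i=5: C(7,5)·!2 = 21·1 = 21
  i=6: C(7,6)·!1 = 7·0 = 0
  i=7: C(7,7)·!0 = 1·1 = 1
Total = 92.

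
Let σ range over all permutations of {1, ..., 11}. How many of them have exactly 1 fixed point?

14684571

Choose which one of the 11 is fixed: C(11,1) = 11.
The remaining 10 must be deranged: !10 = 1334961.
Total: 11 × 1334961 = 14684571.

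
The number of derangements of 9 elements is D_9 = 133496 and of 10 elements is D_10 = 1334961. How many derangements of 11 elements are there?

D_11 = (11-1)·(D_10 + D_9) = 10·(1334961 + 133496) = 10·1468457 = 14684570.

14684570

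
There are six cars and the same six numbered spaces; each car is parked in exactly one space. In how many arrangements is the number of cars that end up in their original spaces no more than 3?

# with exactly i fixed is C(6,i)·!(6-i); sum over i=0..3:
  i=0: C(6,0)·!6 = 1·265 = 265
  i=1: C(6,1)·!5 = 6·44 = 264
  i=2: C(6,2)·!4 = 15·9 = 135
  i=3: C(6,3)·!3 = 20·2 = 40
Total = 704.

704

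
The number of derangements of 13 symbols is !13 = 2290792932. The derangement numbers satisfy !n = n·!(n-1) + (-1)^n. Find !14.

32071101049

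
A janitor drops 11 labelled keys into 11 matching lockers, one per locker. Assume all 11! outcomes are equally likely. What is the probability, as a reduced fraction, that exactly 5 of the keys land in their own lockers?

53/17280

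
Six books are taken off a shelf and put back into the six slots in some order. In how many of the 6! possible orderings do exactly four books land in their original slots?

Choose which 4 of the 6 are fixed: C(6,4) = 15.
The other 2 form a derangement: !2 = 1.
Total: 15 × 1 = 15.

15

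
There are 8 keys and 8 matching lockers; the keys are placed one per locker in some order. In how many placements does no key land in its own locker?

14833

Recurrence: !8 = 7·(!7 + !6).
!8 = 7·(1854 + 265) = 7·2119 = 14833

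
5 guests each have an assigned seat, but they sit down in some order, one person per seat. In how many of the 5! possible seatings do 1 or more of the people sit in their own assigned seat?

76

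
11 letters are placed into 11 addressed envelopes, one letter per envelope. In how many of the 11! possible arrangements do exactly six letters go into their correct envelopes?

Choose which 6 of the 11 are fixed: C(11,6) = 462.
The remaining 5 must be deranged: !5 = 44.
Total: 462 × 44 = 20328.

20328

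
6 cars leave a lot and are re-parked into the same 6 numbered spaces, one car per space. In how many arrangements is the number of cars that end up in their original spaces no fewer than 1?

455

# with exactly i fixed is C(6,i)·!(6-i); sum over i=1..6:
  i=1: C(6,1)·!5 = 6·44 = 264
  i=2: C(6,2)·!4 = 15·9 = 135
  i=3: C(6,3)·!3 = 20·2 = 40
  i=4: C(6,4)·!2 = 15·1 = 15
  i=5: C(6,5)·!1 = 6·0 = 0
  i=6: C(6,6)·!0 = 1·1 = 1
Total = 455.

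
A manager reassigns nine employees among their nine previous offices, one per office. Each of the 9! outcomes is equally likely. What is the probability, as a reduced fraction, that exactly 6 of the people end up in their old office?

1/2160

Favorable outcomes: C(9,6)·!3 = 84·2 = 168.
Total outcomes: 9! = 362880.
Probability = 168/362880 = 1/2160.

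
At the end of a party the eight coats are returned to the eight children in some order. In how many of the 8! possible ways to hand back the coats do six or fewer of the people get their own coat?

40319

Sum C(8,i)·!(8-i) for i = 0..6:
  i=0: C(8,0)·!8 = 1·14833 = 14833
  i=1: C(8,1)·!7 = 8·1854 = 14832
  i=2: C(8,2)·!6 = 28·265 = 7420
  i=3: C(8,3)·!5 = 56·44 = 2464
  i=4: C(8,4)·!4 = 70·9 = 630
  i=5: C(8,5)·!3 = 56·2 = 112
  i=6: C(8,6)·!2 = 28·1 = 28
Total = 40319.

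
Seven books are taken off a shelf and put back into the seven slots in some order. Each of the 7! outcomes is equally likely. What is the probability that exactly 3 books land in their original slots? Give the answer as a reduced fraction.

1/16

Favorable outcomes: C(7,3)·!4 = 35·9 = 315.
Total outcomes: 7! = 5040.
Probability = 315/5040 = 1/16.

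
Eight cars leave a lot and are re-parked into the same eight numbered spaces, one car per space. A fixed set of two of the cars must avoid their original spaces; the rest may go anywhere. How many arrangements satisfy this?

Let A_j be the event that the j-th constrained one is fixed. By inclusion-exclusion over the 2 events:
Σ_{j=0}^{2} (-1)^j C(2,j)(8-j)!
= C(2,0)·8! - C(2,1)·7! + C(2,2)·6!
= 40320 - 10080 + 720
= 30960

30960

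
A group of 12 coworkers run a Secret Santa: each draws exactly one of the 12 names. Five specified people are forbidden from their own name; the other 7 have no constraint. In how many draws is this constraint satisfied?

Inclusion-exclusion on the 5 forbidden self-matches:
Σ_{j=0}^{5} (-1)^j C(5,j)(12-j)!
= C(5,0)·12! - C(5,1)·11! + C(5,2)·10! - C(5,3)·9! + C(5,4)·8! - C(5,5)·7!
= 479001600 - 199584000 + 36288000 - 3628800 + 201600 - 5040
= 312273360

312273360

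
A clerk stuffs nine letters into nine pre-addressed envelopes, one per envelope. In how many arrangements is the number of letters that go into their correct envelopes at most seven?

# with exactly i fixed is C(9,i)·!(9-i); sum over i=0..7:
  i=0: C(9,0)·!9 = 1·133496 = 133496
  i=1: C(9,1)·!8 = 9·14833 = 133497
  i=2: C(9,2)·!7 = 36·1854 = 66744
  i=3: C(9,3)·!6 = 84·265 = 22260
  i=4: C(9,4)·!5 = 126·44 = 5544
  i=5: C(9,5)·!4 = 126·9 = 1134
  i=6: C(9,6)·!3 = 84·2 = 168
  i=7: C(9,7)·!2 = 36·1 = 36
Total = 362879.

362879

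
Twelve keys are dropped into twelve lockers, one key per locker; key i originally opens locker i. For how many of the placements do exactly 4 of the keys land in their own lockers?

7342335

Choose which 4 of the 12 are fixed: C(12,4) = 495.
The remaining 8 must be deranged: !8 = 14833.
Total: 495 × 14833 = 7342335.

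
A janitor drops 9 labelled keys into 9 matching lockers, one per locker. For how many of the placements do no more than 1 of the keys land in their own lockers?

Sum C(9,i)·!(9-i) for i = 0..1:
  i=0: C(9,0)·!9 = 1·133496 = 133496
  i=1: C(9,1)·!8 = 9·14833 = 133497
Total = 266993.

266993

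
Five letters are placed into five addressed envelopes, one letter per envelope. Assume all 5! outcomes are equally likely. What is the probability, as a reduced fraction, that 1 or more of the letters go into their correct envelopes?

19/30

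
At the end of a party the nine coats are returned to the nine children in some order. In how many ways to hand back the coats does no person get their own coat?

Recurrence: !9 = 9·!8 + (-1)^9.
!9 = 9·14833 - 1 = 133496

133496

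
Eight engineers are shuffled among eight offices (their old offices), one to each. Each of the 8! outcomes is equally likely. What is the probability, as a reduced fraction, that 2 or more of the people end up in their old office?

2131/8064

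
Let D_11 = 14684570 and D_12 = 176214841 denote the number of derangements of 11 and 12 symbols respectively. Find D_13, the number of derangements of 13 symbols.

2290792932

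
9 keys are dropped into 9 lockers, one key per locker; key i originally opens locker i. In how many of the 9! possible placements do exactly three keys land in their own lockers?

Choose which 3 of the 9 are fixed: C(9,3) = 84.
The other 6 form a derangement: !6 = 265.
Total: 84 × 265 = 22260.

22260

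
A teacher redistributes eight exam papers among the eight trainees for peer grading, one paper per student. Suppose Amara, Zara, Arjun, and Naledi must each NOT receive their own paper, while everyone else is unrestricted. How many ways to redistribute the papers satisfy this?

24024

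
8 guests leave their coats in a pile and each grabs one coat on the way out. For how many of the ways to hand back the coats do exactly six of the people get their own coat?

Choose which 6 of the 8 are fixed: C(8,6) = 28.
The other 2 form a derangement: !2 = 1.
Total: 28 × 1 = 28.

28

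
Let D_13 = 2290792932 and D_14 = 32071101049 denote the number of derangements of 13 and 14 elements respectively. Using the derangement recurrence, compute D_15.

D_15 = (15-1)·(D_14 + D_13) = 14·(32071101049 + 2290792932) = 14·34361893981 = 481066515734.

481066515734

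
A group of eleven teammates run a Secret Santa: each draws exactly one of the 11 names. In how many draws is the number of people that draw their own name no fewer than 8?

386

Sum C(11,i)·!(11-i) for i = 8..11:
  i=8: C(11,8)·!3 = 165·2 = 330
  i=9: C(11,9)·!2 = 55·1 = 55
  i=10: C(11,10)·!1 = 11·0 = 0
  i=11: C(11,11)·!0 = 1·1 = 1
Total = 386.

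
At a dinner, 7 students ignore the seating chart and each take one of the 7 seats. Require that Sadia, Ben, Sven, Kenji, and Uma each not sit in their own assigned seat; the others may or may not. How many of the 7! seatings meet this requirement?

2428

Inclusion-exclusion on the 5 forbidden self-matches:
Σ_{j=0}^{5} (-1)^j C(5,j)(7-j)!
= C(5,0)·7! - C(5,1)·6! + C(5,2)·5! - C(5,3)·4! + C(5,4)·3! - C(5,5)·2!
= 5040 - 3600 + 1200 - 240 + 30 - 2
= 2428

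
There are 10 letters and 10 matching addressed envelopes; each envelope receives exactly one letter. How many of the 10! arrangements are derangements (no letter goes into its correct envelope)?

The subfactorial !10 = [10!/e] (nearest integer).
10! = 3628800, and 3628800/e ≈ 1334960.92, so !10 = 1334961.

1334961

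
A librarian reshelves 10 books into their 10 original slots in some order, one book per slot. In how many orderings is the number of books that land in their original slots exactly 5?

11088

Pick the 5 fixed positions: C(10,5) = 252 ways.
The other 5 form a derangement: !5 = 44.
Total: 252 × 44 = 11088.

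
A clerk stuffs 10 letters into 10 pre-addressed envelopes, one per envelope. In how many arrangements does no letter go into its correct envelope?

1334961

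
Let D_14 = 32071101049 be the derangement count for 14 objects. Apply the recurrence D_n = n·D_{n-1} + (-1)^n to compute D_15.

481066515734

D_15 = 15·32071101049 - 1 = 481066515734.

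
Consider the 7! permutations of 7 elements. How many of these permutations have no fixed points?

Use !n = n·!(n-1) + (-1)^n.
!7 = 7·265 - 1 = 1854

1854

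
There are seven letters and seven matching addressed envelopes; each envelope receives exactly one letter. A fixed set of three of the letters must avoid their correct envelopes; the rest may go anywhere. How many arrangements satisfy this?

3216

Inclusion-exclusion on the 3 forbidden self-matches:
Σ_{j=0}^{3} (-1)^j C(3,j)(7-j)!
= C(3,0)·7! - C(3,1)·6! + C(3,2)·5! - C(3,3)·4!
= 5040 - 2160 + 360 - 24
= 3216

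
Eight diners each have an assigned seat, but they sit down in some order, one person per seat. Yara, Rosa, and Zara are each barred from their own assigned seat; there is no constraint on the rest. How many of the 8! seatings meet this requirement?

Let A_j be the event that the j-th constrained one is fixed. By inclusion-exclusion over the 3 events:
Σ_{j=0}^{3} (-1)^j C(3,j)(8-j)!
= C(3,0)·8! - C(3,1)·7! + C(3,2)·6! - C(3,3)·5!
= 40320 - 15120 + 2160 - 120
= 27240

27240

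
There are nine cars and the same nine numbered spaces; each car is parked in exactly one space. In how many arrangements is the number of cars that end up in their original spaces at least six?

205

# with exactly i fixed is C(9,i)·!(9-i); sum over i=6..9:
  i=6: C(9,6)·!3 = 84·2 = 168
  i=7: C(9,7)·!2 = 36·1 = 36
  i=8: C(9,8)·!1 = 9·0 = 0
  i=9: C(9,9)·!0 = 1·1 = 1
Total = 205.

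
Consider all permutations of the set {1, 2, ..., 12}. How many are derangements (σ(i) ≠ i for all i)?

176214841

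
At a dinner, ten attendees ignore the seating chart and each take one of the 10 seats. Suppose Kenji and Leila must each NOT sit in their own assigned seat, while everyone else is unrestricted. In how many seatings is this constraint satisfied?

Inclusion-exclusion on the 2 forbidden self-matches:
Σ_{j=0}^{2} (-1)^j C(2,j)(10-j)!
= C(2,0)·10! - C(2,1)·9! + C(2,2)·8!
= 3628800 - 725760 + 40320
= 2943360

2943360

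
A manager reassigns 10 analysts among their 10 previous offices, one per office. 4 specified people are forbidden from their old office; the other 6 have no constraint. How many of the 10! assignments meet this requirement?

2399760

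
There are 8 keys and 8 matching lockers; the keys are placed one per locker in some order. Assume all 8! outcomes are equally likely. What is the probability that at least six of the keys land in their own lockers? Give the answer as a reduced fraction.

29/40320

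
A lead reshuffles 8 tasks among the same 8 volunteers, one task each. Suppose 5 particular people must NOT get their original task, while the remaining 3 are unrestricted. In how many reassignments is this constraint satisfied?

Let A_j be the event that the j-th constrained one is fixed. By inclusion-exclusion over the 5 events:
Σ_{j=0}^{5} (-1)^j C(5,j)(8-j)!
= C(5,0)·8! - C(5,1)·7! + C(5,2)·6! - C(5,3)·5! + C(5,4)·4! - C(5,5)·3!
= 40320 - 25200 + 7200 - 1200 + 120 - 6
= 21234

21234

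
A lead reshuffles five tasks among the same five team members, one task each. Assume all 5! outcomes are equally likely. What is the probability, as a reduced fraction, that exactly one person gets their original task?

Favorable outcomes: C(5,1)·!4 = 5·9 = 45.
Total outcomes: 5! = 120.
Probability = 45/120 = 3/8.

3/8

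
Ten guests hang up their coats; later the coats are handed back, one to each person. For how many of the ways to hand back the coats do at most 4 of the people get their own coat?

3615536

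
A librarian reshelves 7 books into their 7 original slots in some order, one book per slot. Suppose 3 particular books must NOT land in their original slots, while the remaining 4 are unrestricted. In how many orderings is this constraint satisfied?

Let A_j be the event that the j-th constrained one is fixed. By inclusion-exclusion over the 3 events:
Σ_{j=0}^{3} (-1)^j C(3,j)(7-j)!
= C(3,0)·7! - C(3,1)·6! + C(3,2)·5! - C(3,3)·4!
= 5040 - 2160 + 360 - 24
= 3216

3216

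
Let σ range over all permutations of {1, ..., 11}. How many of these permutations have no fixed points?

14684570

Recurrence: !11 = 11·!10 + (-1)^11.
!11 = 11·1334961 - 1 = 14684570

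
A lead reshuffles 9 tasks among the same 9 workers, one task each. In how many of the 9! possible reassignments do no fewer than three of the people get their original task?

# with exactly i fixed is C(9,i)·!(9-i); sum over i=3..9:
  i=3: C(9,3)·!6 = 84·265 = 22260
  i=4: C(9,4)·!5 = 126·44 = 5544
  i=5: C(9,5)·!4 = 126·9 = 1134
  i=6: C(9,6)·!3 = 84·2 = 168
  i=7: C(9,7)·!2 = 36·1 = 36
  i=8: C(9,8)·!1 = 9·0 = 0
  i=9: C(9,9)·!0 = 1·1 = 1
Total = 29143.

29143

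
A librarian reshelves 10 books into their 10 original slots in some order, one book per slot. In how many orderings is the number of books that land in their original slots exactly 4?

55650

Choose which 4 of the 10 are fixed: C(10,4) = 210.
The other 6 form a derangement: !6 = 265.
Total: 210 × 265 = 55650.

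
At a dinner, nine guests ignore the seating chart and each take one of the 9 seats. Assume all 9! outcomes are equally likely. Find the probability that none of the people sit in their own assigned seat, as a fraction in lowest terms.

16687/45360

Favorable outcomes: !9 = 133496.
Total outcomes: 9! = 362880.
Probability = 133496/362880 = 16687/45360.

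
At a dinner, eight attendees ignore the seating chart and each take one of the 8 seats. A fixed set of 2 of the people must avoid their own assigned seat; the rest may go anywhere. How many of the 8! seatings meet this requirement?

30960

Inclusion-exclusion on the 2 forbidden self-matches:
Σ_{j=0}^{2} (-1)^j C(2,j)(8-j)!
= C(2,0)·8! - C(2,1)·7! + C(2,2)·6!
= 40320 - 10080 + 720
= 30960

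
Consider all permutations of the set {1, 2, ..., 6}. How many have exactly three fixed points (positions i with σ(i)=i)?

40

Pick the 3 fixed positions: C(6,3) = 20 ways.
The remaining 3 must be deranged: !3 = 2.
Total: 20 × 2 = 40.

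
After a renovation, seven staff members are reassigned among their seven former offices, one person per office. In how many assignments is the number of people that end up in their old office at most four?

5018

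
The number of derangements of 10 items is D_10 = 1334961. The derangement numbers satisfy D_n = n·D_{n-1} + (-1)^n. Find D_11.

D_11 = 11·1334961 - 1 = 14684570.

14684570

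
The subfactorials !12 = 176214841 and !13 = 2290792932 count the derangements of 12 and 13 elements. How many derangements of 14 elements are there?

!14 = (14-1)·(!13 + !12) = 13·(2290792932 + 176214841) = 13·2467007773 = 32071101049.

32071101049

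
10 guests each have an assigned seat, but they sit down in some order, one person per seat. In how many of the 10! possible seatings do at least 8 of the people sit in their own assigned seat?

46

# with exactly i fixed is C(10,i)·!(10-i); sum over i=8..10:
  i=8: C(10,8)·!2 = 45·1 = 45
  i=9: C(10,9)·!1 = 10·0 = 0
  i=10: C(10,10)·!0 = 1·1 = 1
Total = 46.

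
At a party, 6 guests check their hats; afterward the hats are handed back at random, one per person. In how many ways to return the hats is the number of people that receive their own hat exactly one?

264

Pick the single fixed position: C(6,1) = 6 ways.
The remaining 5 must be deranged: !5 = 44.
Total: 6 × 44 = 264.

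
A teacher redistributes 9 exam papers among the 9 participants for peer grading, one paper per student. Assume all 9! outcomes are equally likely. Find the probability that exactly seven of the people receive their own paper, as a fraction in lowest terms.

1/10080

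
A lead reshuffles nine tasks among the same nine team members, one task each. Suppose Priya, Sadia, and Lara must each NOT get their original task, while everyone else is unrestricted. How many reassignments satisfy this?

256320

Let A_j be the event that the j-th constrained one is fixed. By inclusion-exclusion over the 3 events:
Σ_{j=0}^{3} (-1)^j C(3,j)(9-j)!
= C(3,0)·9! - C(3,1)·8! + C(3,2)·7! - C(3,3)·6!
= 362880 - 120960 + 15120 - 720
= 256320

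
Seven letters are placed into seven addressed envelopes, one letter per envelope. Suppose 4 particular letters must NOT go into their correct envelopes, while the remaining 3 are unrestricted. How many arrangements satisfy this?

2790

Inclusion-exclusion on the 4 forbidden self-matches:
Σ_{j=0}^{4} (-1)^j C(4,j)(7-j)!
= C(4,0)·7! - C(4,1)·6! + C(4,2)·5! - C(4,3)·4! + C(4,4)·3!
= 5040 - 2880 + 720 - 96 + 6
= 2790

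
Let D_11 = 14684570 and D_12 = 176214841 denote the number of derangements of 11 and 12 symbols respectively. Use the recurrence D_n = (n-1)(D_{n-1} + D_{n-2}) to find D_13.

2290792932

D_13 = (13-1)·(D_12 + D_11) = 12·(176214841 + 14684570) = 12·190899411 = 2290792932.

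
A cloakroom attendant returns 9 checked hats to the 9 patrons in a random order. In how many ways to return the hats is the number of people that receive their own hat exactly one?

133497

Choose which one of the 9 is fixed: C(9,1) = 9.
The other 8 form a derangement: !8 = 14833.
Total: 9 × 14833 = 133497.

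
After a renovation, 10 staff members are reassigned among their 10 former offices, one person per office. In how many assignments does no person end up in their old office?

1334961

Use !n = n·!(n-1) + (-1)^n.
!10 = 10·133496 + 1 = 1334961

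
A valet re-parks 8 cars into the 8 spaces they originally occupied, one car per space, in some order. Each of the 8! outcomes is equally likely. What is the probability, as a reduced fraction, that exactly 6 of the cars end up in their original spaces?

Favorable outcomes: C(8,6)·!2 = 28·1 = 28.
Total outcomes: 8! = 40320.
Probability = 28/40320 = 1/1440.

1/1440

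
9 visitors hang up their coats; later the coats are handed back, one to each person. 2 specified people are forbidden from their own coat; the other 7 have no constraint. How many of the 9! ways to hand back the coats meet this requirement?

287280

Inclusion-exclusion on the 2 forbidden self-matches:
Σ_{j=0}^{2} (-1)^j C(2,j)(9-j)!
= C(2,0)·9! - C(2,1)·8! + C(2,2)·7!
= 362880 - 80640 + 5040
= 287280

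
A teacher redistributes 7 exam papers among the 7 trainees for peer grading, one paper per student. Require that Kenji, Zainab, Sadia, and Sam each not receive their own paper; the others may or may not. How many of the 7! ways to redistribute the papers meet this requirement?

Let A_j be the event that the j-th constrained one is fixed. By inclusion-exclusion over the 4 events:
Σ_{j=0}^{4} (-1)^j C(4,j)(7-j)!
= C(4,0)·7! - C(4,1)·6! + C(4,2)·5! - C(4,3)·4! + C(4,4)·3!
= 5040 - 2880 + 720 - 96 + 6
= 2790

2790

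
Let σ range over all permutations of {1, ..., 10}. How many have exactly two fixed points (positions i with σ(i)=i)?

Choose which 2 of the 10 are fixed: C(10,2) = 45.
The remaining 8 must be deranged: !8 = 14833.
Total: 45 × 14833 = 667485.

667485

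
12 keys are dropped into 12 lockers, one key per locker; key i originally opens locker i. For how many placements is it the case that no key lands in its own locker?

176214841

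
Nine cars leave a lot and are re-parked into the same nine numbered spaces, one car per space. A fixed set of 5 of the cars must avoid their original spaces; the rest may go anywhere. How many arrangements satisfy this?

205056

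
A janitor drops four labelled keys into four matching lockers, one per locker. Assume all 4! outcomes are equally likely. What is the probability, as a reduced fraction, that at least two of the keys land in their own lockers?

7/24

Favorable outcomes: Σ_{i≥2} C(4,i)·!(4-i) = 6·1 + 4·0 + 1·1 = 7.
Total outcomes: 4! = 24.
Probability = 7/24 = 7/24.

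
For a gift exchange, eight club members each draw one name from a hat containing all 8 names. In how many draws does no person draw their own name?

14833

!8 is the nearest integer to 8!/e.
8! = 40320, and 40320/e ≈ 14832.90, so !8 = 14833.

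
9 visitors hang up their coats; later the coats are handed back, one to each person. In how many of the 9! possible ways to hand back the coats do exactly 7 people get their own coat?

Pick the 7 fixed positions: C(9,7) = 36 ways.
The other 2 form a derangement: !2 = 1.
Total: 36 × 1 = 36.

36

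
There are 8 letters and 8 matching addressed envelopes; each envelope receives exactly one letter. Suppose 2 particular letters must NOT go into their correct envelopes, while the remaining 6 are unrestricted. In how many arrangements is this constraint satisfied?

Inclusion-exclusion on the 2 forbidden self-matches:
Σ_{j=0}^{2} (-1)^j C(2,j)(8-j)!
= C(2,0)·8! - C(2,1)·7! + C(2,2)·6!
= 40320 - 10080 + 720
= 30960

30960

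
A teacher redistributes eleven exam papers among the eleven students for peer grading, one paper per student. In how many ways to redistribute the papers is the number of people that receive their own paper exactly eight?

Choose which 8 of the 11 are fixed: C(11,8) = 165.
The remaining 3 must be deranged: !3 = 2.
Total: 165 × 2 = 330.

330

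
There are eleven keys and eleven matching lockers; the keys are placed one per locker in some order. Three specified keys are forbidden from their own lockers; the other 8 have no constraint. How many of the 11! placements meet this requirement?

30078720

Let A_j be the event that the j-th constrained one is fixed. By inclusion-exclusion over the 3 events:
Σ_{j=0}^{3} (-1)^j C(3,j)(11-j)!
= C(3,0)·11! - C(3,1)·10! + C(3,2)·9! - C(3,3)·8!
= 39916800 - 10886400 + 1088640 - 40320
= 30078720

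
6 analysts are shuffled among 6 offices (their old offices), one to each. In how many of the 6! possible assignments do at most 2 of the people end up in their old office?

664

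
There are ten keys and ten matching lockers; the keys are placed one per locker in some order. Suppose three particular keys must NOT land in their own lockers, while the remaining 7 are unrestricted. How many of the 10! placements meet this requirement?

2656080

Let A_j be the event that the j-th constrained one is fixed. By inclusion-exclusion over the 3 events:
Σ_{j=0}^{3} (-1)^j C(3,j)(10-j)!
= C(3,0)·10! - C(3,1)·9! + C(3,2)·8! - C(3,3)·7!
= 3628800 - 1088640 + 120960 - 5040
= 2656080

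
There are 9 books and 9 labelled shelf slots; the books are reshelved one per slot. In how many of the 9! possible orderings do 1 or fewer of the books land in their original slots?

266993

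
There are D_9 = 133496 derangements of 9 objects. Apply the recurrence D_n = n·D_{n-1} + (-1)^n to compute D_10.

1334961

D_10 = 10·133496 + 1 = 1334961.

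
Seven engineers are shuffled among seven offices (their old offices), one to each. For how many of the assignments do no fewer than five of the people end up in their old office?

22

Sum C(7,i)·!(7-i) for i = 5..7:
  i=5: C(7,5)·!2 = 21·1 = 21
  i=6: C(7,6)·!1 = 7·0 = 0
  i=7: C(7,7)·!0 = 1·1 = 1
Total = 22.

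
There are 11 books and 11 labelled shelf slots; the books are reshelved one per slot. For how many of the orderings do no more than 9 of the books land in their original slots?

39916799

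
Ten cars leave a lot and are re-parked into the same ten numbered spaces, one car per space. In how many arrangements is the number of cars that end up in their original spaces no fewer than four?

68914

Sum C(10,i)·!(10-i) for i = 4..10:
  i=4: C(10,4)·!6 = 210·265 = 55650
  i=5: C(10,5)·!5 = 252·44 = 11088
  i=6: C(10,6)·!4 = 210·9 = 1890
  i=7: C(10,7)·!3 = 120·2 = 240
  i=8: C(10,8)·!2 = 45·1 = 45
  i=9: C(10,9)·!1 = 10·0 = 0
  i=10: C(10,10)·!0 = 1·1 = 1
Total = 68914.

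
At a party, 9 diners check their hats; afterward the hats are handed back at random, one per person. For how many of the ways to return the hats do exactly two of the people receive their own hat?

Choose which 2 of the 9 are fixed: C(9,2) = 36.
The remaining 7 must be deranged: !7 = 1854.
Total: 36 × 1854 = 66744.

66744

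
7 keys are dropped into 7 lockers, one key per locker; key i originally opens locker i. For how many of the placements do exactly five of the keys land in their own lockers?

Pick the 5 fixed positions: C(7,5) = 21 ways.
The other 2 form a derangement: !2 = 1.
Total: 21 × 1 = 21.

21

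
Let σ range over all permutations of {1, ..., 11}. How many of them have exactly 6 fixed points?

20328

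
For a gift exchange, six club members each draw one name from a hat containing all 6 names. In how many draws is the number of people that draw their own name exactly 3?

40

Pick the 3 fixed positions: C(6,3) = 20 ways.
The remaining 3 must be deranged: !3 = 2.
Total: 20 × 2 = 40.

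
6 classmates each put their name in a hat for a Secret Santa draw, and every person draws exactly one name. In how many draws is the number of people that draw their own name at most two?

Sum C(6,i)·!(6-i) for i = 0..2:
  i=0: C(6,0)·!6 = 1·265 = 265
  i=1: C(6,1)·!5 = 6·44 = 264
  i=2: C(6,2)·!4 = 15·9 = 135
Total = 664.

664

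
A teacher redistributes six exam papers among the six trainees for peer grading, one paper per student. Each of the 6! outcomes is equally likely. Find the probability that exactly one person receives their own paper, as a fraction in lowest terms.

Favorable outcomes: C(6,1)·!5 = 6·44 = 264.
Total outcomes: 6! = 720.
Probability = 264/720 = 11/30.

11/30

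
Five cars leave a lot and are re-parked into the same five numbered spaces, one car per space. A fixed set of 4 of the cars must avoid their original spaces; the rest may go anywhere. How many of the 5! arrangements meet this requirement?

53

Inclusion-exclusion on the 4 forbidden self-matches:
Σ_{j=0}^{4} (-1)^j C(4,j)(5-j)!
= C(4,0)·5! - C(4,1)·4! + C(4,2)·3! - C(4,3)·2! + C(4,4)·1!
= 120 - 96 + 36 - 8 + 1
= 53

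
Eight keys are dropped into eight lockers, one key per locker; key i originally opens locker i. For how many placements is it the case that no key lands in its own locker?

14833

!8 is the nearest integer to 8!/e.
8! = 40320, and 40320/e ≈ 14832.90, so !8 = 14833.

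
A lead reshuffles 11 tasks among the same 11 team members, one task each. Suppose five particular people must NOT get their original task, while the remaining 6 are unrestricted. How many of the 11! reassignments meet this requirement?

25022880

Let A_j be the event that the j-th constrained one is fixed. By inclusion-exclusion over the 5 events:
Σ_{j=0}^{5} (-1)^j C(5,j)(11-j)!
= C(5,0)·11! - C(5,1)·10! + C(5,2)·9! - C(5,3)·8! + C(5,4)·7! - C(5,5)·6!
= 39916800 - 18144000 + 3628800 - 403200 + 25200 - 720
= 25022880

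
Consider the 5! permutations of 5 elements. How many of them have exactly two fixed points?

20

Choose which 2 of the 5 are fixed: C(5,2) = 10.
The other 3 form a derangement: !3 = 2.
Total: 10 × 2 = 20.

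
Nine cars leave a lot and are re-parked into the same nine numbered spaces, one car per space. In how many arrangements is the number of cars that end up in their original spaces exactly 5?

Choose which 5 of the 9 are fixed: C(9,5) = 126.
The other 4 form a derangement: !4 = 9.
Total: 126 × 9 = 1134.

1134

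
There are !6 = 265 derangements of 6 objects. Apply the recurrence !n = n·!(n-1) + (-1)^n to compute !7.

!7 = 7·265 - 1 = 1854.

1854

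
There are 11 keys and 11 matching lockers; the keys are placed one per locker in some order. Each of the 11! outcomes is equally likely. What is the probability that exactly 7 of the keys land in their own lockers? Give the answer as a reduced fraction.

1/13440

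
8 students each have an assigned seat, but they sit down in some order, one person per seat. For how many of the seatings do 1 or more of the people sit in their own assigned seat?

25487

# with exactly i fixed is C(8,i)·!(8-i); sum over i=1..8:
  i=1: C(8,1)·!7 = 8·1854 = 14832
  i=2: C(8,2)·!6 = 28·265 = 7420
  i=3: C(8,3)·!5 = 56·44 = 2464
  i=4: C(8,4)·!4 = 70·9 = 630
  i=5: C(8,5)·!3 = 56·2 = 112
  i=6: C(8,6)·!2 = 28·1 = 28
  i=7: C(8,7)·!1 = 8·0 = 0
  i=8: C(8,8)·!0 = 1·1 = 1
Total = 25487.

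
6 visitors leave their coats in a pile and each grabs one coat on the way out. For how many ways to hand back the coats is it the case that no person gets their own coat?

By inclusion-exclusion, !6 = Σ (-1)^k · 6!/k! for k=0..6
= 6! - 6!/1! + 6!/2! - 6!/3! + 6!/4! - 6!/5! + 6!/6!
= 720 - 720 + 360 - 120 + 30 - 6 + 1
= 265

265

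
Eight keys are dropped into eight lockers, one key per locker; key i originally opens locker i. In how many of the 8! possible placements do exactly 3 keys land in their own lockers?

Pick the 3 fixed positions: C(8,3) = 56 ways.
The other 5 form a derangement: !5 = 44.
Total: 56 × 44 = 2464.

2464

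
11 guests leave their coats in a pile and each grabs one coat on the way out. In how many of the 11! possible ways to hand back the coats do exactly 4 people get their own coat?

Choose which 4 of the 11 are fixed: C(11,4) = 330.
The remaining 7 must be deranged: !7 = 1854.
Total: 330 × 1854 = 611820.

611820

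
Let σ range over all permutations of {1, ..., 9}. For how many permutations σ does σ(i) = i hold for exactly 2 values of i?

Pick the 2 fixed positions: C(9,2) = 36 ways.
The remaining 7 must be deranged: !7 = 1854.
Total: 36 × 1854 = 66744.

66744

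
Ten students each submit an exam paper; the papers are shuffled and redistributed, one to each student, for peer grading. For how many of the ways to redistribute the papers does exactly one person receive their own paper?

1334960

Choose which one of the 10 is fixed: C(10,1) = 10.
The other 9 form a derangement: !9 = 133496.
Total: 10 × 133496 = 1334960.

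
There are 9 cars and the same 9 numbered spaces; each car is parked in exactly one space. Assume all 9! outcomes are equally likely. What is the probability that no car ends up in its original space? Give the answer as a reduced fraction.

16687/45360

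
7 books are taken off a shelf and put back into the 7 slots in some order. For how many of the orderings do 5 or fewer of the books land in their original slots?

5039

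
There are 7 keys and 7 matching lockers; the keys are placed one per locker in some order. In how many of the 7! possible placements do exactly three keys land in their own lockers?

Pick the 3 fixed positions: C(7,3) = 35 ways.
The remaining 4 must be deranged: !4 = 9.
Total: 35 × 9 = 315.

315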